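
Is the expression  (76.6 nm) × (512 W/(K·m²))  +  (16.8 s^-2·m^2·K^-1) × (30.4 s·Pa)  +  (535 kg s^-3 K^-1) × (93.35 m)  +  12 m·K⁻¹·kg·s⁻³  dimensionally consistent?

Expand each in SI base units:
  (76.6 nm) × (512 W/(K·m²)):  [m] · [kg·s⁻³·K⁻¹] = kg·m·s⁻³·K⁻¹
  (16.8 s^-2·m^2·K^-1) × (30.4 s·Pa):  [m²·s⁻²·K⁻¹] · [kg·m⁻¹·s⁻¹] = kg·m·s⁻³·K⁻¹
  (535 kg s^-3 K^-1) × (93.35 m):  [kg·s⁻³·K⁻¹] · [m] = kg·m·s⁻³·K⁻¹
  12 m·K⁻¹·kg·s⁻³:  kg·m·s⁻³·K⁻¹
Every term reduces to kg·m·s⁻³·K⁻¹.

Yes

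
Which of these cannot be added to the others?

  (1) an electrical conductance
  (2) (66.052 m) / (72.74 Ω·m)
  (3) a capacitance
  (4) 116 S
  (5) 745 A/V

(3)

Dimensions:
  (1) [electrical conductance] = kg⁻¹·m⁻²·s³·A²
  (2) [m] / [kg·m³·s⁻³·A⁻²] = kg⁻¹·m⁻²·s³·A²
  (3) [capacitance] = kg⁻¹·m⁻²·s⁴·A²
  (4) S = Ω⁻¹ = kg⁻¹·m⁻²·s³·A²
  (5) A·V⁻¹ = A·(J·C⁻¹)⁻¹ = kg⁻¹·m⁻²·s³·A²
All reduce to kg⁻¹·m⁻²·s³·A² except (3), which is kg⁻¹·m⁻²·s⁴·A².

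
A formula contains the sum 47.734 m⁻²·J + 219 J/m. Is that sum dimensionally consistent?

No

Work out the base dimensions of each:
  47.734 m⁻²·J:  J·m⁻² = N·m·m⁻² = kg·s⁻²
  219 J/m:  J·m⁻¹ = N·m·m⁻¹ = kg·m·s⁻²
kg·s⁻² ≠ kg·m·s⁻², so they cannot be added.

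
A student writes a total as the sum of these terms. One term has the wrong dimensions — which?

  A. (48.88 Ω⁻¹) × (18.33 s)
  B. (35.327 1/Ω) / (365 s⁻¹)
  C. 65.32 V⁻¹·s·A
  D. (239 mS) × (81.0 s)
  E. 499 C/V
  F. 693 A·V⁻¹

F.

Dimensions:
  A. [kg⁻¹·m⁻²·s³·A²] · [s] = kg⁻¹·m⁻²·s⁴·A²
  B. [kg⁻¹·m⁻²·s³·A²] / [s⁻¹] = kg⁻¹·m⁻²·s⁴·A²
  C. A·s·V⁻¹ = A·s·(J·C⁻¹)⁻¹ = kg⁻¹·m⁻²·s⁴·A²
  D. [kg⁻¹·m⁻²·s³·A²] · [s] = kg⁻¹·m⁻²·s⁴·A²
  E. C·V⁻¹ = s·A·(J·C⁻¹)⁻¹ = kg⁻¹·m⁻²·s⁴·A²
  F. A·V⁻¹ = A·(J·C⁻¹)⁻¹ = kg⁻¹·m⁻²·s³·A²
All reduce to kg⁻¹·m⁻²·s⁴·A² except F., which is kg⁻¹·m⁻²·s³·A².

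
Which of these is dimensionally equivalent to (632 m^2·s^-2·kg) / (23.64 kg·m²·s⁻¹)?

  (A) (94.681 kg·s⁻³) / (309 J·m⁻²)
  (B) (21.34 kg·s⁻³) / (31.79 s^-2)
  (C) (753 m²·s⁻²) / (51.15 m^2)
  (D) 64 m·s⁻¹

Reference: [kg·m²·s⁻²] / [kg·m²·s⁻¹] = s⁻¹.
Each option:
  (A) [kg·s⁻³] / [kg·s⁻²] = s⁻¹  ← same
  (B) [kg·s⁻³] / [s⁻²] = kg·s⁻¹
  (C) [m²·s⁻²] / [m²] = s⁻²
  (D) m·s⁻¹
Only (A) matches s⁻¹.

(A)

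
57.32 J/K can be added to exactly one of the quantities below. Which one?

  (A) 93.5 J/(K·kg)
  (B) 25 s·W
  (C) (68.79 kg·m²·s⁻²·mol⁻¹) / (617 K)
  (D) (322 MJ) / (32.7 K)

(D)

Reference: J·K⁻¹ = N·m·K⁻¹ = kg·m²·s⁻²·K⁻¹.
Each option:
  (A) J·kg⁻¹·K⁻¹ = N·m·kg⁻¹·K⁻¹ = m²·s⁻²·K⁻¹
  (B) W·s = J·s⁻¹·s = kg·m²·s⁻²
  (C) [kg·m²·s⁻²·mol⁻¹] / [K] = kg·m²·s⁻²·K⁻¹·mol⁻¹
  (D) [kg·m²·s⁻²] / [K] = kg·m²·s⁻²·K⁻¹  ← same
Only (D) matches kg·m²·s⁻²·K⁻¹.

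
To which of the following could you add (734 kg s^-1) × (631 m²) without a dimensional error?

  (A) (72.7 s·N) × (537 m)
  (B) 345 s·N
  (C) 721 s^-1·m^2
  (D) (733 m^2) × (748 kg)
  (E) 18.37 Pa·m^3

Reference: [kg·s⁻¹] · [m²] = kg·m²·s⁻¹.
Each option:
  (A) [kg·m·s⁻¹] · [m] = kg·m²·s⁻¹  ← same
  (B) N·s = kg·m·s⁻²·s = kg·m·s⁻¹
  (C) m²·s⁻¹
  (D) [m²] · [kg] = kg·m²
  (E) Pa·m³ = N·m⁻²·m³ = kg·m²·s⁻²
Only (A) matches kg·m²·s⁻¹.

(A)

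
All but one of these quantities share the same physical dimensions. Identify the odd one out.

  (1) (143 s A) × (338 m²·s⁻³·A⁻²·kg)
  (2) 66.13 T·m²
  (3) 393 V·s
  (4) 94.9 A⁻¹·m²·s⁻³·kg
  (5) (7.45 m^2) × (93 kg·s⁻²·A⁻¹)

(4)

Work out the base dimensions of each:
  (1) [s·A] · [kg·m²·s⁻³·A⁻²] = kg·m²·s⁻²·A⁻¹
  (2) T·m² = Wb·m⁻²·m² = kg·m²·s⁻²·A⁻¹
  (3) V·s = J·C⁻¹·s = kg·m²·s⁻²·A⁻¹
  (4) kg·m²·s⁻³·A⁻¹
  (5) [m²] · [kg·s⁻²·A⁻¹] = kg·m²·s⁻²·A⁻¹
All reduce to kg·m²·s⁻²·A⁻¹ except (4), which is kg·m²·s⁻³·A⁻¹.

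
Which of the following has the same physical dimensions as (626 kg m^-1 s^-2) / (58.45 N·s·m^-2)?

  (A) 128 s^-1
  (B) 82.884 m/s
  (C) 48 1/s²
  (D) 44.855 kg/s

Reference: [kg·m⁻¹·s⁻²] / [kg·m⁻¹·s⁻¹] = s⁻¹.
Each option:
  (A) s⁻¹  ← same
  (B) m·s⁻¹
  (C) s⁻²
  (D) kg·s⁻¹
Only (A) matches s⁻¹.

(A)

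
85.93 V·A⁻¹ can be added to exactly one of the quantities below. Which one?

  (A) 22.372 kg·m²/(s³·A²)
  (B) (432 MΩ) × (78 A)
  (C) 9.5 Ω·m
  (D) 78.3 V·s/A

(A)

Reference: V·A⁻¹ = J·C⁻¹·A⁻¹ = kg·m²·s⁻³·A⁻².
Each option:
  (A) kg·m²·s⁻³·A⁻²  ← same
  (B) [kg·m²·s⁻³·A⁻²] · [A] = kg·m²·s⁻³·A⁻¹
  (C) Ω·m = V·A⁻¹·m = kg·m³·s⁻³·A⁻²
  (D) V·s·A⁻¹ = J·C⁻¹·s·A⁻¹ = kg·m²·s⁻²·A⁻²
Only (A) matches kg·m²·s⁻³·A⁻².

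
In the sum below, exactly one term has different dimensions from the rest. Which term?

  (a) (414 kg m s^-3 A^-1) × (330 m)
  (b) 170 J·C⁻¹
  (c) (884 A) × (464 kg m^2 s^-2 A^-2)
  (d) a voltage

(c)

Expand each in SI base units:
  (a) [kg·m·s⁻³·A⁻¹] · [m] = kg·m²·s⁻³·A⁻¹
  (b) J·C⁻¹ = N·m·(s·A)⁻¹ = kg·m²·s⁻³·A⁻¹
  (c) [A] · [kg·m²·s⁻²·A⁻²] = kg·m²·s⁻²·A⁻¹
  (d) [voltage] = kg·m²·s⁻³·A⁻¹
All reduce to kg·m²·s⁻³·A⁻¹ except (c), which is kg·m²·s⁻²·A⁻¹.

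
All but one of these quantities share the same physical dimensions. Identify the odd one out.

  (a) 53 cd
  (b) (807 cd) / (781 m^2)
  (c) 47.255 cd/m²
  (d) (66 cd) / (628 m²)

Expand each in SI base units:
  (a) cd
  (b) [cd] / [m²] = m⁻²·cd
  (c) cd·m⁻² = m⁻²·cd
  (d) [cd] / [m²] = m⁻²·cd
All reduce to m⁻²·cd except (a), which is cd.

(a)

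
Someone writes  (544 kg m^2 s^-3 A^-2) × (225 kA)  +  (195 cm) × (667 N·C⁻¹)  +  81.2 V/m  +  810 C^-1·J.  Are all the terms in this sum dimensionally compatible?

In SI base units:
  (544 kg m^2 s^-3 A^-2) × (225 kA):  [kg·m²·s⁻³·A⁻²] · [A] = kg·m²·s⁻³·A⁻¹
  (195 cm) × (667 N·C⁻¹):  [m] · [kg·m·s⁻³·A⁻¹] = kg·m²·s⁻³·A⁻¹
  81.2 V/m:  V·m⁻¹ = J·C⁻¹·m⁻¹ = kg·m·s⁻³·A⁻¹
  810 C^-1·J:  J·C⁻¹ = N·m·(s·A)⁻¹ = kg·m²·s⁻³·A⁻¹
The terms do not share a single dimension (kg·m²·s⁻³·A⁻¹ vs kg·m·s⁻³·A⁻¹).

No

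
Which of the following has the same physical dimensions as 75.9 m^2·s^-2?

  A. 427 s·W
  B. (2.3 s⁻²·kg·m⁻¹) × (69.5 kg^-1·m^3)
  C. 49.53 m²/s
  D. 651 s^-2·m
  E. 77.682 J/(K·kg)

B.

Reference: m²·s⁻².
Each option:
  A. W·s = J·s⁻¹·s = kg·m²·s⁻²
  B. [kg·m⁻¹·s⁻²] · [kg⁻¹·m³] = m²·s⁻²  ← same
  C. m²·s⁻¹
  D. m·s⁻²
  E. J·kg⁻¹·K⁻¹ = N·m·kg⁻¹·K⁻¹ = m²·s⁻²·K⁻¹
Only B. matches m²·s⁻².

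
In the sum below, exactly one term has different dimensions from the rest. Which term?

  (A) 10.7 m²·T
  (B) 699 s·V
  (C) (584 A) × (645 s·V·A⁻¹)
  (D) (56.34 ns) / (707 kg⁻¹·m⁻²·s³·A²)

(D)

Work out the base dimensions of each:
  (A) T·m² = Wb·m⁻²·m² = kg·m²·s⁻²·A⁻¹
  (B) V·s = J·C⁻¹·s = kg·m²·s⁻²·A⁻¹
  (C) [A] · [kg·m²·s⁻²·A⁻²] = kg·m²·s⁻²·A⁻¹
  (D) [s] / [kg⁻¹·m⁻²·s³·A²] = kg·m²·s⁻²·A⁻²
All reduce to kg·m²·s⁻²·A⁻¹ except (D), which is kg·m²·s⁻²·A⁻².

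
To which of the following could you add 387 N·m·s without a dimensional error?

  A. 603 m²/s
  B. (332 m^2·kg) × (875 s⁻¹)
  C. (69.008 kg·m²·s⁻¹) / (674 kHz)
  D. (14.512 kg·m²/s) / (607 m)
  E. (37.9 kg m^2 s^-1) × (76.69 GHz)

B.

Reference: N·m·s = kg·m·s⁻²·m·s = kg·m²·s⁻¹.
Each option:
  A. m²·s⁻¹
  B. [kg·m²] · [s⁻¹] = kg·m²·s⁻¹  ← same
  C. [kg·m²·s⁻¹] / [s⁻¹] = kg·m²
  D. [kg·m²·s⁻¹] / [m] = kg·m·s⁻¹
  E. [kg·m²·s⁻¹] · [s⁻¹] = kg·m²·s⁻²
Only B. matches kg·m²·s⁻¹.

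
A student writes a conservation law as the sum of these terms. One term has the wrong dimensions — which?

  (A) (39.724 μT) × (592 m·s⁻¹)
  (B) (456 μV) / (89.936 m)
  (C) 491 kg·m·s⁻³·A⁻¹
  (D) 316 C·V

(D)

Dimensions:
  (A) [kg·s⁻²·A⁻¹] · [m·s⁻¹] = kg·m·s⁻³·A⁻¹
  (B) [kg·m²·s⁻³·A⁻¹] / [m] = kg·m·s⁻³·A⁻¹
  (C) kg·m·s⁻³·A⁻¹
  (D) C·V = s·A·J·C⁻¹ = kg·m²·s⁻²
All reduce to kg·m·s⁻³·A⁻¹ except (D), which is kg·m²·s⁻².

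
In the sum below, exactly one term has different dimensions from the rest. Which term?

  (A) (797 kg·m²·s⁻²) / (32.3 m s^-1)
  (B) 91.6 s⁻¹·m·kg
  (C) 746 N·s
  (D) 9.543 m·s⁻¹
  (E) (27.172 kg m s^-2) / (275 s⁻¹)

In SI base units:
  (A) [kg·m²·s⁻²] / [m·s⁻¹] = kg·m·s⁻¹
  (B) kg·m·s⁻¹
  (C) N·s = kg·m·s⁻²·s = kg·m·s⁻¹
  (D) m·s⁻¹
  (E) [kg·m·s⁻²] / [s⁻¹] = kg·m·s⁻¹
All reduce to kg·m·s⁻¹ except (D), which is m·s⁻¹.

(D)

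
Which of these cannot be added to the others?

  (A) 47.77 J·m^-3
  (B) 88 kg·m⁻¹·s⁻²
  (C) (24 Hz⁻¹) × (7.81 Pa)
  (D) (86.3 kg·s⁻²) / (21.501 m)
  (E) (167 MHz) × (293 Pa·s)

(C)

Expand each in SI base units:
  (A) J·m⁻³ = N·m·m⁻³ = kg·m⁻¹·s⁻²
  (B) kg·m⁻¹·s⁻²
  (C) [s] · [kg·m⁻¹·s⁻²] = kg·m⁻¹·s⁻¹
  (D) [kg·s⁻²] / [m] = kg·m⁻¹·s⁻²
  (E) [s⁻¹] · [kg·m⁻¹·s⁻¹] = kg·m⁻¹·s⁻²
All reduce to kg·m⁻¹·s⁻² except (C), which is kg·m⁻¹·s⁻¹.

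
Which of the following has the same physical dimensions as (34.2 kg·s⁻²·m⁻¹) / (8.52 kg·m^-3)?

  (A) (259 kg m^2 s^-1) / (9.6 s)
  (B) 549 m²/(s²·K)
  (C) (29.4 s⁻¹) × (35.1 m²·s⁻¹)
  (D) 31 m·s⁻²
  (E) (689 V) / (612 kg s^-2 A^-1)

(C)

Reference: [kg·m⁻¹·s⁻²] / [kg·m⁻³] = m²·s⁻².
Each option:
  (A) [kg·m²·s⁻¹] / [s] = kg·m²·s⁻²
  (B) m²·s⁻²·K⁻¹
  (C) [s⁻¹] · [m²·s⁻¹] = m²·s⁻²  ← same
  (D) m·s⁻²
  (E) [kg·m²·s⁻³·A⁻¹] / [kg·s⁻²·A⁻¹] = m²·s⁻¹
Only (C) matches m²·s⁻².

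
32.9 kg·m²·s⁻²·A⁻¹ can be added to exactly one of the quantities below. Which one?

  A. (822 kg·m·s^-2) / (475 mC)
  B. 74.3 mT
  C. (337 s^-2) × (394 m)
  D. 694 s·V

D.

Reference: kg·m²·s⁻²·A⁻¹.
Each option:
  A. [kg·m·s⁻²] / [s·A] = kg·m·s⁻³·A⁻¹
  B. T = Wb·m⁻² = kg·s⁻²·A⁻¹
  C. [s⁻²] · [m] = m·s⁻²
  D. V·s = J·C⁻¹·s = kg·m²·s⁻²·A⁻¹  ← same
Only D. matches kg·m²·s⁻²·A⁻¹.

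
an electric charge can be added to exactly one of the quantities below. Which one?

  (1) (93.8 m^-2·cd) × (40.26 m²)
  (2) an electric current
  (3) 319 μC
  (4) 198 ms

(3)

Reference: [electric charge] = s·A.
Each option:
  (1) [m⁻²·cd] · [m²] = cd
  (2) [electric current] = A
  (3) C = s·A  ← same
  (4) s
Only (3) matches s·A.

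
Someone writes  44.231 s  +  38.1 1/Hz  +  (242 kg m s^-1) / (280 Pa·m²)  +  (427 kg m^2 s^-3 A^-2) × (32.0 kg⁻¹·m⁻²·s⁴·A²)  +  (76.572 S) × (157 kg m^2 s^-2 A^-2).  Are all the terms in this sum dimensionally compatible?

Dimensions:
  44.231 s:  s
  38.1 1/Hz:  Hz⁻¹ = (s⁻¹)⁻¹ = s
  (242 kg m s^-1) / (280 Pa·m²):  [kg·m·s⁻¹] / [kg·m·s⁻²] = s
  (427 kg m^2 s^-3 A^-2) × (32.0 kg⁻¹·m⁻²·s⁴·A²):  [kg·m²·s⁻³·A⁻²] · [kg⁻¹·m⁻²·s⁴·A²] = s
  (76.572 S) × (157 kg m^2 s^-2 A^-2):  [kg⁻¹·m⁻²·s³·A²] · [kg·m²·s⁻²·A⁻²] = s
Every term reduces to s.

Yes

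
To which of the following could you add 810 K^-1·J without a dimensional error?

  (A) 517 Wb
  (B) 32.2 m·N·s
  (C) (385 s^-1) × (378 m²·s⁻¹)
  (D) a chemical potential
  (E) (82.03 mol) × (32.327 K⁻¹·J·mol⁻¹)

Reference: J·K⁻¹ = N·m·K⁻¹ = kg·m²·s⁻²·K⁻¹.
Each option:
  (A) Wb = V·s = kg·m²·s⁻²·A⁻¹
  (B) N·m·s = kg·m·s⁻²·m·s = kg·m²·s⁻¹
  (C) [s⁻¹] · [m²·s⁻¹] = m²·s⁻²
  (D) [chemical potential] = kg·m²·s⁻²·mol⁻¹
  (E) [mol] · [kg·m²·s⁻²·K⁻¹·mol⁻¹] = kg·m²·s⁻²·K⁻¹  ← same
Only (E) matches kg·m²·s⁻²·K⁻¹.

(E)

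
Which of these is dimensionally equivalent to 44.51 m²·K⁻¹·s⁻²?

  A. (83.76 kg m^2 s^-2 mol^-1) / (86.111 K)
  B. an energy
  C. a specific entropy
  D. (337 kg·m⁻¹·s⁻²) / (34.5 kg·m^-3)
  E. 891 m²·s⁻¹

C.

Reference: m²·s⁻²·K⁻¹.
Each option:
  A. [kg·m²·s⁻²·mol⁻¹] / [K] = kg·m²·s⁻²·K⁻¹·mol⁻¹
  B. [energy] = kg·m²·s⁻²
  C. [specific entropy] = m²·s⁻²·K⁻¹  ← same
  D. [kg·m⁻¹·s⁻²] / [kg·m⁻³] = m²·s⁻²
  E. m²·s⁻¹
Only C. matches m²·s⁻²·K⁻¹.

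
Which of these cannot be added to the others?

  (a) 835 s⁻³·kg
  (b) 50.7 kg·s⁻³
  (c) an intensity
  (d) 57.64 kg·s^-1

Reduce each to base SI dimensions:
  (a) kg·s⁻³
  (b) kg·s⁻³
  (c) [intensity] = kg·s⁻³
  (d) kg·s⁻¹
All reduce to kg·s⁻³ except (d), which is kg·s⁻¹.

(d)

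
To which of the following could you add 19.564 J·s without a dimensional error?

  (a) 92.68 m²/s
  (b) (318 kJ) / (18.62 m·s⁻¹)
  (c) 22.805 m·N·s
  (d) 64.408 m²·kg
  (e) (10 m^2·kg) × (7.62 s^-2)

Reference: J·s = N·m·s = kg·m²·s⁻¹.
Each option:
  (a) m²·s⁻¹
  (b) [kg·m²·s⁻²] / [m·s⁻¹] = kg·m·s⁻¹
  (c) N·m·s = kg·m·s⁻²·m·s = kg·m²·s⁻¹  ← same
  (d) kg·m²
  (e) [kg·m²] · [s⁻²] = kg·m²·s⁻²
Only (c) matches kg·m²·s⁻¹.

(c)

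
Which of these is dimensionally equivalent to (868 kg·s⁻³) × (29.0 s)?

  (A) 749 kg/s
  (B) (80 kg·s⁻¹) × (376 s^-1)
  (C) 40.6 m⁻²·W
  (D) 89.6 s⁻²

(B)

Reference: [kg·s⁻³] · [s] = kg·s⁻².
Each option:
  (A) kg·s⁻¹
  (B) [kg·s⁻¹] · [s⁻¹] = kg·s⁻²  ← same
  (C) W·m⁻² = J·s⁻¹·m⁻² = kg·s⁻³
  (D) s⁻²
Only (B) matches kg·s⁻².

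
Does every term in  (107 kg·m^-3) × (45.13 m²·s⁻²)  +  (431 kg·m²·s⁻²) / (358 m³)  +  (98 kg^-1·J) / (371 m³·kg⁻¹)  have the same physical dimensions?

Yes

In SI base units:
  (107 kg·m^-3) × (45.13 m²·s⁻²):  [kg·m⁻³] · [m²·s⁻²] = kg·m⁻¹·s⁻²
  (431 kg·m²·s⁻²) / (358 m³):  [kg·m²·s⁻²] / [m³] = kg·m⁻¹·s⁻²
  (98 kg^-1·J) / (371 m³·kg⁻¹):  [m²·s⁻²] / [kg⁻¹·m³] = kg·m⁻¹·s⁻²
Every term reduces to kg·m⁻¹·s⁻².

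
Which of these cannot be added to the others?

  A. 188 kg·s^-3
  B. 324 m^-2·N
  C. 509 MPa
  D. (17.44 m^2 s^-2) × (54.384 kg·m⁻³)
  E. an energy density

In SI base units:
  A. kg·s⁻³
  B. N·m⁻² = kg·m·s⁻²·m⁻² = kg·m⁻¹·s⁻²
  C. Pa = N·m⁻² = kg·m⁻¹·s⁻²
  D. [m²·s⁻²] · [kg·m⁻³] = kg·m⁻¹·s⁻²
  E. [energy density] = kg·m⁻¹·s⁻²
All reduce to kg·m⁻¹·s⁻² except A., which is kg·s⁻³.

A.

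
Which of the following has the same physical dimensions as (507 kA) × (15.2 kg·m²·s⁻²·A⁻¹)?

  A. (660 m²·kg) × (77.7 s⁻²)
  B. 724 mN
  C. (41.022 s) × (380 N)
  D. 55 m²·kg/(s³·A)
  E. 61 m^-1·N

Reference: [A] · [kg·m²·s⁻²·A⁻¹] = kg·m²·s⁻².
Each option:
  A. [kg·m²] · [s⁻²] = kg·m²·s⁻²  ← same
  B. N = kg·m·s⁻²
  C. [s] · [kg·m·s⁻²] = kg·m·s⁻¹
  D. kg·m²·s⁻³·A⁻¹
  E. N·m⁻¹ = kg·m·s⁻²·m⁻¹ = kg·s⁻²
Only A. matches kg·m²·s⁻².

A.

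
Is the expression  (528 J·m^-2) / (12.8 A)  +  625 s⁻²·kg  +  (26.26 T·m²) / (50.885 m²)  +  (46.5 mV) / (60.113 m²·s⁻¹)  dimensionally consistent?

Reduce each to base SI dimensions:
  (528 J·m^-2) / (12.8 A):  [kg·s⁻²] / [A] = kg·s⁻²·A⁻¹
  625 s⁻²·kg:  kg·s⁻²
  (26.26 T·m²) / (50.885 m²):  [kg·m²·s⁻²·A⁻¹] / [m²] = kg·s⁻²·A⁻¹
  (46.5 mV) / (60.113 m²·s⁻¹):  [kg·m²·s⁻³·A⁻¹] / [m²·s⁻¹] = kg·s⁻²·A⁻¹
The terms do not share a single dimension (kg·s⁻² vs kg·s⁻²·A⁻¹).

No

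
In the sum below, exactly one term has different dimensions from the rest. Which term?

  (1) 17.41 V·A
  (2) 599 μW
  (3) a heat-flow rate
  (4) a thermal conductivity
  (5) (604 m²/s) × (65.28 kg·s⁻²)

(4)

Dimensions:
  (1) V·A = J·C⁻¹·A = kg·m²·s⁻³
  (2) W = J·s⁻¹ = kg·m²·s⁻³
  (3) [heat-flow rate] = kg·m²·s⁻³
  (4) [thermal conductivity] = kg·m·s⁻³·K⁻¹
  (5) [m²·s⁻¹] · [kg·s⁻²] = kg·m²·s⁻³
All reduce to kg·m²·s⁻³ except (4), which is kg·m·s⁻³·K⁻¹.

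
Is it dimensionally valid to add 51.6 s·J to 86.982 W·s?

No

Work out the base dimensions of each:
  51.6 s·J:  J·s = N·m·s = kg·m²·s⁻¹
  86.982 W·s:  W·s = J·s⁻¹·s = kg·m²·s⁻²
kg·m²·s⁻¹ ≠ kg·m²·s⁻², so they cannot be added.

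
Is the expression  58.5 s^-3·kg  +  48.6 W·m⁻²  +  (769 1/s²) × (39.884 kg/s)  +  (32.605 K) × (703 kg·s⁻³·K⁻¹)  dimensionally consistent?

Expand each in SI base units:
  58.5 s^-3·kg:  kg·s⁻³
  48.6 W·m⁻²:  W·m⁻² = J·s⁻¹·m⁻² = kg·s⁻³
  (769 1/s²) × (39.884 kg/s):  [s⁻²] · [kg·s⁻¹] = kg·s⁻³
  (32.605 K) × (703 kg·s⁻³·K⁻¹):  [K] · [kg·s⁻³·K⁻¹] = kg·s⁻³
Every term reduces to kg·s⁻³.

Yes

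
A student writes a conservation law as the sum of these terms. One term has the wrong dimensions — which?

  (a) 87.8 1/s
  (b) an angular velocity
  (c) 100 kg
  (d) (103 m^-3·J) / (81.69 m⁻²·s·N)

(c)

Work out the base dimensions of each:
  (a) s⁻¹
  (b) [angular velocity] = s⁻¹
  (c) kg
  (d) [kg·m⁻¹·s⁻²] / [kg·m⁻¹·s⁻¹] = s⁻¹
All reduce to s⁻¹ except (c), which is kg.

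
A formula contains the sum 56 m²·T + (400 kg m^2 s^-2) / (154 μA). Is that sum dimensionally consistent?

Yes

Work out the base dimensions of each:
  56 m²·T:  T·m² = Wb·m⁻²·m² = kg·m²·s⁻²·A⁻¹
  (400 kg m^2 s^-2) / (154 μA):  [kg·m²·s⁻²] / [A] = kg·m²·s⁻²·A⁻¹
Both are kg·m²·s⁻²·A⁻¹, so they have the same dimensions and can be added.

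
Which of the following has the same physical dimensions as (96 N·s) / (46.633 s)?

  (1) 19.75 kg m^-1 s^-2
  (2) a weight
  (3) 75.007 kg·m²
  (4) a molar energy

(2)

Reference: [kg·m·s⁻¹] / [s] = kg·m·s⁻².
Each option:
  (1) kg·m⁻¹·s⁻²
  (2) [weight] = kg·m·s⁻²  ← same
  (3) kg·m²
  (4) [molar energy] = kg·m²·s⁻²·mol⁻¹
Only (2) matches kg·m·s⁻².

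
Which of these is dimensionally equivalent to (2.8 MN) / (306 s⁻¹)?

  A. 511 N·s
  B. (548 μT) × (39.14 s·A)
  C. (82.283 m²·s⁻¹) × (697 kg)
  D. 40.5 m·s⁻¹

Reference: [kg·m·s⁻²] / [s⁻¹] = kg·m·s⁻¹.
Each option:
  A. N·s = kg·m·s⁻²·s = kg·m·s⁻¹  ← same
  B. [kg·s⁻²·A⁻¹] · [s·A] = kg·s⁻¹
  C. [m²·s⁻¹] · [kg] = kg·m²·s⁻¹
  D. m·s⁻¹
Only A. matches kg·m·s⁻¹.

A.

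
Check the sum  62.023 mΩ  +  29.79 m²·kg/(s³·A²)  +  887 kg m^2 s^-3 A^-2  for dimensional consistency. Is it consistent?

Yes

Expand each in SI base units:
  62.023 mΩ:  Ω = V·A⁻¹ = kg·m²·s⁻³·A⁻²
  29.79 m²·kg/(s³·A²):  kg·m²·s⁻³·A⁻²
  887 kg m^2 s^-3 A^-2:  kg·m²·s⁻³·A⁻²
Every term reduces to kg·m²·s⁻³·A⁻².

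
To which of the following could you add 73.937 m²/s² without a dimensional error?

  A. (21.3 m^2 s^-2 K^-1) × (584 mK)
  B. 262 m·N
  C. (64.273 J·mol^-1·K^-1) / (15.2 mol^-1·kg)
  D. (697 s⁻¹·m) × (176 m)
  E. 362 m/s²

Reference: m²·s⁻².
Each option:
  A. [m²·s⁻²·K⁻¹] · [K] = m²·s⁻²  ← same
  B. N·m = kg·m·s⁻²·m = kg·m²·s⁻²
  C. [kg·m²·s⁻²·K⁻¹·mol⁻¹] / [kg·mol⁻¹] = m²·s⁻²·K⁻¹
  D. [m·s⁻¹] · [m] = m²·s⁻¹
  E. m·s⁻²
Only A. matches m²·s⁻².

A.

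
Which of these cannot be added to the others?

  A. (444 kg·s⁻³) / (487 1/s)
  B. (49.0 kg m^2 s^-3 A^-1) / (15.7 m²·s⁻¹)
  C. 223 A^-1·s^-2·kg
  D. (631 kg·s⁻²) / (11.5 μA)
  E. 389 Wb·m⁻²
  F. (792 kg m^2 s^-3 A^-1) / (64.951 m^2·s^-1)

Dimensions:
  A. [kg·s⁻³] / [s⁻¹] = kg·s⁻²
  B. [kg·m²·s⁻³·A⁻¹] / [m²·s⁻¹] = kg·s⁻²·A⁻¹
  C. kg·s⁻²·A⁻¹
  D. [kg·s⁻²] / [A] = kg·s⁻²·A⁻¹
  E. Wb·m⁻² = V·s·m⁻² = kg·s⁻²·A⁻¹
  F. [kg·m²·s⁻³·A⁻¹] / [m²·s⁻¹] = kg·s⁻²·A⁻¹
All reduce to kg·s⁻²·A⁻¹ except A., which is kg·s⁻².

A.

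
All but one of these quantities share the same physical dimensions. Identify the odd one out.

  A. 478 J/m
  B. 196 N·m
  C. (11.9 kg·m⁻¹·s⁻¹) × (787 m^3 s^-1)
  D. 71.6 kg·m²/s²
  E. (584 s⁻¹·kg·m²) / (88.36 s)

A.

Dimensions:
  A. J·m⁻¹ = N·m·m⁻¹ = kg·m·s⁻²
  B. N·m = kg·m·s⁻²·m = kg·m²·s⁻²
  C. [kg·m⁻¹·s⁻¹] · [m³·s⁻¹] = kg·m²·s⁻²
  D. kg·m²·s⁻²
  E. [kg·m²·s⁻¹] / [s] = kg·m²·s⁻²
All reduce to kg·m²·s⁻² except A., which is kg·m·s⁻².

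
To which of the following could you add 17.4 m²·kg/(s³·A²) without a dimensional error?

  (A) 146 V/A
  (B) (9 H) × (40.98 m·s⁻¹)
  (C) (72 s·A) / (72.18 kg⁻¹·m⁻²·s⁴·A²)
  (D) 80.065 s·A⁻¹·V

(A)

Reference: kg·m²·s⁻³·A⁻².
Each option:
  (A) V·A⁻¹ = J·C⁻¹·A⁻¹ = kg·m²·s⁻³·A⁻²  ← same
  (B) [kg·m²·s⁻²·A⁻²] · [m·s⁻¹] = kg·m³·s⁻³·A⁻²
  (C) [s·A] / [kg⁻¹·m⁻²·s⁴·A²] = kg·m²·s⁻³·A⁻¹
  (D) V·s·A⁻¹ = J·C⁻¹·s·A⁻¹ = kg·m²·s⁻²·A⁻²
Only (A) matches kg·m²·s⁻³·A⁻².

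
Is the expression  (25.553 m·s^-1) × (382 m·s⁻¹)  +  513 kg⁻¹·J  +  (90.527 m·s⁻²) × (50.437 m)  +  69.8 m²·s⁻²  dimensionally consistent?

Yes

Reduce each to base SI dimensions:
  (25.553 m·s^-1) × (382 m·s⁻¹):  [m·s⁻¹] · [m·s⁻¹] = m²·s⁻²
  513 kg⁻¹·J:  J·kg⁻¹ = N·m·kg⁻¹ = m²·s⁻²
  (90.527 m·s⁻²) × (50.437 m):  [m·s⁻²] · [m] = m²·s⁻²
  69.8 m²·s⁻²:  m²·s⁻²
Every term reduces to m²·s⁻².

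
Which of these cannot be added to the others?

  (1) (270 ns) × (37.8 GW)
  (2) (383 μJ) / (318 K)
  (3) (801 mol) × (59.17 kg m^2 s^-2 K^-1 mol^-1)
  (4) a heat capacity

(1)

Work out the base dimensions of each:
  (1) [s] · [kg·m²·s⁻³] = kg·m²·s⁻²
  (2) [kg·m²·s⁻²] / [K] = kg·m²·s⁻²·K⁻¹
  (3) [mol] · [kg·m²·s⁻²·K⁻¹·mol⁻¹] = kg·m²·s⁻²·K⁻¹
  (4) [heat capacity] = kg·m²·s⁻²·K⁻¹
All reduce to kg·m²·s⁻²·K⁻¹ except (1), which is kg·m²·s⁻².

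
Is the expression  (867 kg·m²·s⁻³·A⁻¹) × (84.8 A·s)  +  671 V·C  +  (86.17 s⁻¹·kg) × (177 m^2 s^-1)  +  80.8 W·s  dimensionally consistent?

Yes

Dimensions:
  (867 kg·m²·s⁻³·A⁻¹) × (84.8 A·s):  [kg·m²·s⁻³·A⁻¹] · [s·A] = kg·m²·s⁻²
  671 V·C:  C·V = s·A·J·C⁻¹ = kg·m²·s⁻²
  (86.17 s⁻¹·kg) × (177 m^2 s^-1):  [kg·s⁻¹] · [m²·s⁻¹] = kg·m²·s⁻²
  80.8 W·s:  W·s = J·s⁻¹·s = kg·m²·s⁻²
Every term reduces to kg·m²·s⁻².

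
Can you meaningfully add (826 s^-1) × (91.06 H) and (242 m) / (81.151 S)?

No

Dimensions:
  (826 s^-1) × (91.06 H):  [s⁻¹] · [kg·m²·s⁻²·A⁻²] = kg·m²·s⁻³·A⁻²
  (242 m) / (81.151 S):  [m] / [kg⁻¹·m⁻²·s³·A²] = kg·m³·s⁻³·A⁻²
kg·m²·s⁻³·A⁻² ≠ kg·m³·s⁻³·A⁻², so they cannot be added.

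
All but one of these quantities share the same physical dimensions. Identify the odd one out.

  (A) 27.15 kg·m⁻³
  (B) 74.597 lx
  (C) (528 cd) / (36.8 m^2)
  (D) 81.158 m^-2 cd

Work out the base dimensions of each:
  (A) kg·m⁻³
  (B) lx = lm·m⁻² = m⁻²·cd
  (C) [cd] / [m²] = m⁻²·cd
  (D) m⁻²·cd
All reduce to m⁻²·cd except (A), which is kg·m⁻³.

(A)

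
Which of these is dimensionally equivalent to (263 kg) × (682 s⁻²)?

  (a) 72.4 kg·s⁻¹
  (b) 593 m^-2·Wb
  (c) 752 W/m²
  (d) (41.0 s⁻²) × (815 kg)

Reference: [kg] · [s⁻²] = kg·s⁻².
Each option:
  (a) kg·s⁻¹
  (b) Wb·m⁻² = V·s·m⁻² = kg·s⁻²·A⁻¹
  (c) W·m⁻² = J·s⁻¹·m⁻² = kg·s⁻³
  (d) [s⁻²] · [kg] = kg·s⁻²  ← same
Only (d) matches kg·s⁻².

(d)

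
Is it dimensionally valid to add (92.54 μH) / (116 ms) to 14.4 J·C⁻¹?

No

Work out the base dimensions of each:
  (92.54 μH) / (116 ms):  [kg·m²·s⁻²·A⁻²] / [s] = kg·m²·s⁻³·A⁻²
  14.4 J·C⁻¹:  J·C⁻¹ = N·m·(s·A)⁻¹ = kg·m²·s⁻³·A⁻¹
kg·m²·s⁻³·A⁻² ≠ kg·m²·s⁻³·A⁻¹, so they cannot be added.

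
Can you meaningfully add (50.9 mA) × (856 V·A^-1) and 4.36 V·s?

No

Dimensions:
  (50.9 mA) × (856 V·A^-1):  [A] · [kg·m²·s⁻³·A⁻²] = kg·m²·s⁻³·A⁻¹
  4.36 V·s:  V·s = J·C⁻¹·s = kg·m²·s⁻²·A⁻¹
kg·m²·s⁻³·A⁻¹ ≠ kg·m²·s⁻²·A⁻¹, so they cannot be added.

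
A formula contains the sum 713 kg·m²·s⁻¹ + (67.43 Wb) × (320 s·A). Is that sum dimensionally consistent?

Yes

In SI base units:
  713 kg·m²·s⁻¹:  kg·m²·s⁻¹
  (67.43 Wb) × (320 s·A):  [kg·m²·s⁻²·A⁻¹] · [s·A] = kg·m²·s⁻¹
Both are kg·m²·s⁻¹, so they have the same dimensions and can be added.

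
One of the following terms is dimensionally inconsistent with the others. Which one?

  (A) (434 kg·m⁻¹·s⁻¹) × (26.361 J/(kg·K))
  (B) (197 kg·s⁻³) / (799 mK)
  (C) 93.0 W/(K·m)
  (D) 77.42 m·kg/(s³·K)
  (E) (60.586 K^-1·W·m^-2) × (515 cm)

(B)

Reduce each to base SI dimensions:
  (A) [kg·m⁻¹·s⁻¹] · [m²·s⁻²·K⁻¹] = kg·m·s⁻³·K⁻¹
  (B) [kg·s⁻³] / [K] = kg·s⁻³·K⁻¹
  (C) W·m⁻¹·K⁻¹ = J·s⁻¹·m⁻¹·K⁻¹ = kg·m·s⁻³·K⁻¹
  (D) kg·m·s⁻³·K⁻¹
  (E) [kg·s⁻³·K⁻¹] · [m] = kg·m·s⁻³·K⁻¹
All reduce to kg·m·s⁻³·K⁻¹ except (B), which is kg·s⁻³·K⁻¹.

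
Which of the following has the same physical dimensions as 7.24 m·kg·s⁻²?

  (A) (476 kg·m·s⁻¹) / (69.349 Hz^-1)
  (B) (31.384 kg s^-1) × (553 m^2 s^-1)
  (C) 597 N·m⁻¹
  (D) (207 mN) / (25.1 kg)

Reference: kg·m·s⁻².
Each option:
  (A) [kg·m·s⁻¹] / [s] = kg·m·s⁻²  ← same
  (B) [kg·s⁻¹] · [m²·s⁻¹] = kg·m²·s⁻²
  (C) N·m⁻¹ = kg·m·s⁻²·m⁻¹ = kg·s⁻²
  (D) [kg·m·s⁻²] / [kg] = m·s⁻²
Only (A) matches kg·m·s⁻².

(A)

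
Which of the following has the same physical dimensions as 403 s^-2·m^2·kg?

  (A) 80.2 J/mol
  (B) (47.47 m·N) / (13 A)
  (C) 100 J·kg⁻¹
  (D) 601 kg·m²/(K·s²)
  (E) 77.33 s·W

Reference: kg·m²·s⁻².
Each option:
  (A) J·mol⁻¹ = N·m·mol⁻¹ = kg·m²·s⁻²·mol⁻¹
  (B) [kg·m²·s⁻²] / [A] = kg·m²·s⁻²·A⁻¹
  (C) J·kg⁻¹ = N·m·kg⁻¹ = m²·s⁻²
  (D) kg·m²·s⁻²·K⁻¹
  (E) W·s = J·s⁻¹·s = kg·m²·s⁻²  ← same
Only (E) matches kg·m²·s⁻².

(E)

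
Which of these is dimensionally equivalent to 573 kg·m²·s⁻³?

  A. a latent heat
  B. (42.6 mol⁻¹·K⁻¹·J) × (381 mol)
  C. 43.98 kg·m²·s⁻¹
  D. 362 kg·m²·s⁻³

Reference: kg·m²·s⁻³.
Each option:
  A. [latent heat] = m²·s⁻²
  B. [kg·m²·s⁻²·K⁻¹·mol⁻¹] · [mol] = kg·m²·s⁻²·K⁻¹
  C. kg·m²·s⁻¹
  D. kg·m²·s⁻³  ← same
Only D. matches kg·m²·s⁻³.

D.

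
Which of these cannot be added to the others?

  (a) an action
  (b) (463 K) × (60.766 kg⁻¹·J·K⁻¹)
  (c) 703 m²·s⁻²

(a)

Dimensions:
  (a) [action] = kg·m²·s⁻¹
  (b) [K] · [m²·s⁻²·K⁻¹] = m²·s⁻²
  (c) m²·s⁻²
All reduce to m²·s⁻² except (a), which is kg·m²·s⁻¹.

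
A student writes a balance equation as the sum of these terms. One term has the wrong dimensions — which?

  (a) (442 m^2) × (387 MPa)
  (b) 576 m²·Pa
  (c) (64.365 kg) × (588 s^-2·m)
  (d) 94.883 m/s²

Work out the base dimensions of each:
  (a) [m²] · [kg·m⁻¹·s⁻²] = kg·m·s⁻²
  (b) Pa·m² = N·m⁻²·m² = kg·m·s⁻²
  (c) [kg] · [m·s⁻²] = kg·m·s⁻²
  (d) m·s⁻²
All reduce to kg·m·s⁻² except (d), which is m·s⁻².

(d)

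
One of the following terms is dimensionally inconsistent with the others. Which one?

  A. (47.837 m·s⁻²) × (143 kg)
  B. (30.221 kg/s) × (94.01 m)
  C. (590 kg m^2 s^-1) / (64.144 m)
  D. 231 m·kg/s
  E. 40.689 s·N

A.

Expand each in SI base units:
  A. [m·s⁻²] · [kg] = kg·m·s⁻²
  B. [kg·s⁻¹] · [m] = kg·m·s⁻¹
  C. [kg·m²·s⁻¹] / [m] = kg·m·s⁻¹
  D. kg·m·s⁻¹
  E. N·s = kg·m·s⁻²·s = kg·m·s⁻¹
All reduce to kg·m·s⁻¹ except A., which is kg·m·s⁻².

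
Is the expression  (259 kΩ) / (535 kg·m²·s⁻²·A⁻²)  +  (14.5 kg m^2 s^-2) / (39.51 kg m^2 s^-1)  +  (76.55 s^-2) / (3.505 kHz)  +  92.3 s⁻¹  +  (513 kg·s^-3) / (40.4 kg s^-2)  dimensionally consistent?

Yes

Reduce each to base SI dimensions:
  (259 kΩ) / (535 kg·m²·s⁻²·A⁻²):  [kg·m²·s⁻³·A⁻²] / [kg·m²·s⁻²·A⁻²] = s⁻¹
  (14.5 kg m^2 s^-2) / (39.51 kg m^2 s^-1):  [kg·m²·s⁻²] / [kg·m²·s⁻¹] = s⁻¹
  (76.55 s^-2) / (3.505 kHz):  [s⁻²] / [s⁻¹] = s⁻¹
  92.3 s⁻¹:  s⁻¹
  (513 kg·s^-3) / (40.4 kg s^-2):  [kg·s⁻³] / [kg·s⁻²] = s⁻¹
Every term reduces to s⁻¹.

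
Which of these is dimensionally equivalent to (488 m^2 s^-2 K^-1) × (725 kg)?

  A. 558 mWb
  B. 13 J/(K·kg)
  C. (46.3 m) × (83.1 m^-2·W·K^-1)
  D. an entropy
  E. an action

Reference: [m²·s⁻²·K⁻¹] · [kg] = kg·m²·s⁻²·K⁻¹.
Each option:
  A. Wb = V·s = kg·m²·s⁻²·A⁻¹
  B. J·kg⁻¹·K⁻¹ = N·m·kg⁻¹·K⁻¹ = m²·s⁻²·K⁻¹
  C. [m] · [kg·s⁻³·K⁻¹] = kg·m·s⁻³·K⁻¹
  D. [entropy] = kg·m²·s⁻²·K⁻¹  ← same
  E. [action] = kg·m²·s⁻¹
Only D. matches kg·m²·s⁻²·K⁻¹.

D.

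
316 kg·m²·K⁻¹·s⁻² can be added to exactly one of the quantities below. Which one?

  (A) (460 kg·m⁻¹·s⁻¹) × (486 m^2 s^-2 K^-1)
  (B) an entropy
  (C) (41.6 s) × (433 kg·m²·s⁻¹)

(B)

Reference: kg·m²·s⁻²·K⁻¹.
Each option:
  (A) [kg·m⁻¹·s⁻¹] · [m²·s⁻²·K⁻¹] = kg·m·s⁻³·K⁻¹
  (B) [entropy] = kg·m²·s⁻²·K⁻¹  ← same
  (C) [s] · [kg·m²·s⁻¹] = kg·m²
Only (B) matches kg·m²·s⁻²·K⁻¹.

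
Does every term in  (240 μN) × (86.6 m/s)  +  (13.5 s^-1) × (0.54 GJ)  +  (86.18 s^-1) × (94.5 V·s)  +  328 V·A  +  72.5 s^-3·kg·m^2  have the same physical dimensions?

In SI base units:
  (240 μN) × (86.6 m/s):  [kg·m·s⁻²] · [m·s⁻¹] = kg·m²·s⁻³
  (13.5 s^-1) × (0.54 GJ):  [s⁻¹] · [kg·m²·s⁻²] = kg·m²·s⁻³
  (86.18 s^-1) × (94.5 V·s):  [s⁻¹] · [kg·m²·s⁻²·A⁻¹] = kg·m²·s⁻³·A⁻¹
  328 V·A:  V·A = J·C⁻¹·A = kg·m²·s⁻³
  72.5 s^-3·kg·m^2:  kg·m²·s⁻³
The terms do not share a single dimension (kg·m²·s⁻³ vs kg·m²·s⁻³·A⁻¹).

No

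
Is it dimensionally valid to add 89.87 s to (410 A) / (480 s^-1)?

Work out the base dimensions of each:
  89.87 s:  s
  (410 A) / (480 s^-1):  [A] / [s⁻¹] = s·A
s ≠ s·A, so they cannot be added.

No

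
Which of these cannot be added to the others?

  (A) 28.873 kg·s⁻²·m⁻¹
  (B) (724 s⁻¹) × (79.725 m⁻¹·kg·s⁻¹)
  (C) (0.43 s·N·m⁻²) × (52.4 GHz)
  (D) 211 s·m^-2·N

Reduce each to base SI dimensions:
  (A) kg·m⁻¹·s⁻²
  (B) [s⁻¹] · [kg·m⁻¹·s⁻¹] = kg·m⁻¹·s⁻²
  (C) [kg·m⁻¹·s⁻¹] · [s⁻¹] = kg·m⁻¹·s⁻²
  (D) N·s·m⁻² = kg·m·s⁻²·s·m⁻² = kg·m⁻¹·s⁻¹
All reduce to kg·m⁻¹·s⁻² except (D), which is kg·m⁻¹·s⁻¹.

(D)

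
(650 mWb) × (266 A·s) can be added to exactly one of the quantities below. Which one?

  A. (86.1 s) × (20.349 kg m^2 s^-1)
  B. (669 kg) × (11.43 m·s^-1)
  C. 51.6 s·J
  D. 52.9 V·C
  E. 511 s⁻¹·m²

C.

Reference: [kg·m²·s⁻²·A⁻¹] · [s·A] = kg·m²·s⁻¹.
Each option:
  A. [s] · [kg·m²·s⁻¹] = kg·m²
  B. [kg] · [m·s⁻¹] = kg·m·s⁻¹
  C. J·s = N·m·s = kg·m²·s⁻¹  ← same
  D. C·V = s·A·J·C⁻¹ = kg·m²·s⁻²
  E. m²·s⁻¹
Only C. matches kg·m²·s⁻¹.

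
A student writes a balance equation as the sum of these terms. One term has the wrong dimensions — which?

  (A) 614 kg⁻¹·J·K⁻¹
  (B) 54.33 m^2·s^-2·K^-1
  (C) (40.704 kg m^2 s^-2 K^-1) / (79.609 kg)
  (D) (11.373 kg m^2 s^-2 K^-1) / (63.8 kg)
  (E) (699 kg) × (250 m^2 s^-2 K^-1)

In SI base units:
  (A) J·kg⁻¹·K⁻¹ = N·m·kg⁻¹·K⁻¹ = m²·s⁻²·K⁻¹
  (B) m²·s⁻²·K⁻¹
  (C) [kg·m²·s⁻²·K⁻¹] / [kg] = m²·s⁻²·K⁻¹
  (D) [kg·m²·s⁻²·K⁻¹] / [kg] = m²·s⁻²·K⁻¹
  (E) [kg] · [m²·s⁻²·K⁻¹] = kg·m²·s⁻²·K⁻¹
All reduce to m²·s⁻²·K⁻¹ except (E), which is kg·m²·s⁻²·K⁻¹.

(E)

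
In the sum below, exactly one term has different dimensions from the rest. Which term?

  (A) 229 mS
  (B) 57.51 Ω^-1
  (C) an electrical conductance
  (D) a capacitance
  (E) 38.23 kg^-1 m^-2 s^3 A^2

In SI base units:
  (A) S = Ω⁻¹ = kg⁻¹·m⁻²·s³·A²
  (B) Ω⁻¹ = (V·A⁻¹)⁻¹ = kg⁻¹·m⁻²·s³·A²
  (C) [electrical conductance] = kg⁻¹·m⁻²·s³·A²
  (D) [capacitance] = kg⁻¹·m⁻²·s⁴·A²
  (E) kg⁻¹·m⁻²·s³·A²
All reduce to kg⁻¹·m⁻²·s³·A² except (D), which is kg⁻¹·m⁻²·s⁴·A².

(D)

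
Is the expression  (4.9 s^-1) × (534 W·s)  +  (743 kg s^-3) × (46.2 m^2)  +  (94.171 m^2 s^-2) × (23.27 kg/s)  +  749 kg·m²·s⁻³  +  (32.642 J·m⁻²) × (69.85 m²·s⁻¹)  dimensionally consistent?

Dimensions:
  (4.9 s^-1) × (534 W·s):  [s⁻¹] · [kg·m²·s⁻²] = kg·m²·s⁻³
  (743 kg s^-3) × (46.2 m^2):  [kg·s⁻³] · [m²] = kg·m²·s⁻³
  (94.171 m^2 s^-2) × (23.27 kg/s):  [m²·s⁻²] · [kg·s⁻¹] = kg·m²·s⁻³
  749 kg·m²·s⁻³:  kg·m²·s⁻³
  (32.642 J·m⁻²) × (69.85 m²·s⁻¹):  [kg·s⁻²] · [m²·s⁻¹] = kg·m²·s⁻³
Every term reduces to kg·m²·s⁻³.

Yes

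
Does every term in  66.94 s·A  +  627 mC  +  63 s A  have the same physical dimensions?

Yes

Reduce each to base SI dimensions:
  66.94 s·A:  A·s = s·A
  627 mC:  C = s·A
  63 s A:  s·A
Every term reduces to s·A.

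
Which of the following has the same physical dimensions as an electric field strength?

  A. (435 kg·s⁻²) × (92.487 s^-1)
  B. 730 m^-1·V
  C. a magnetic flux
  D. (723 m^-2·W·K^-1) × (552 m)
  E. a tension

B.

Reference: [electric field strength] = kg·m·s⁻³·A⁻¹.
Each option:
  A. [kg·s⁻²] · [s⁻¹] = kg·s⁻³
  B. V·m⁻¹ = J·C⁻¹·m⁻¹ = kg·m·s⁻³·A⁻¹  ← same
  C. [magnetic flux] = kg·m²·s⁻²·A⁻¹
  D. [kg·s⁻³·K⁻¹] · [m] = kg·m·s⁻³·K⁻¹
  E. [tension] = kg·m·s⁻²
Only B. matches kg·m·s⁻³·A⁻¹.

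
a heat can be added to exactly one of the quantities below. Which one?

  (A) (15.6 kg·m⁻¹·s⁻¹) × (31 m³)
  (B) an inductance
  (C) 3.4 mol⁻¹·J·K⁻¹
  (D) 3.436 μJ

Reference: [heat] = kg·m²·s⁻².
Each option:
  (A) [kg·m⁻¹·s⁻¹] · [m³] = kg·m²·s⁻¹
  (B) [inductance] = kg·m²·s⁻²·A⁻²
  (C) J·mol⁻¹·K⁻¹ = N·m·mol⁻¹·K⁻¹ = kg·m²·s⁻²·K⁻¹·mol⁻¹
  (D) J = N·m = kg·m²·s⁻²  ← same
Only (D) matches kg·m²·s⁻².

(D)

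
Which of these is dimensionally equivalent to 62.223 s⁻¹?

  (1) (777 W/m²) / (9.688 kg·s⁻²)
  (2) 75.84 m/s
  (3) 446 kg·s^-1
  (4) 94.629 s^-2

(1)

Reference: s⁻¹.
Each option:
  (1) [kg·s⁻³] / [kg·s⁻²] = s⁻¹  ← same
  (2) m·s⁻¹
  (3) kg·s⁻¹
  (4) s⁻²
Only (1) matches s⁻¹.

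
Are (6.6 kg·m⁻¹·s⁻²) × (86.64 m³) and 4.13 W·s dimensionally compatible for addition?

Expand each in SI base units:
  (6.6 kg·m⁻¹·s⁻²) × (86.64 m³):  [kg·m⁻¹·s⁻²] · [m³] = kg·m²·s⁻²
  4.13 W·s:  W·s = J·s⁻¹·s = kg·m²·s⁻²
Both are kg·m²·s⁻², so they have the same dimensions and can be added.

Yes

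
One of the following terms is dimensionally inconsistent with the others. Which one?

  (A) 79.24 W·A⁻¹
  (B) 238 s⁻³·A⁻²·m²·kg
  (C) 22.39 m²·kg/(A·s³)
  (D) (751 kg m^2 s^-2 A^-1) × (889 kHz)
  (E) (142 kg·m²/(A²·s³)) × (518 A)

In SI base units:
  (A) W·A⁻¹ = J·s⁻¹·A⁻¹ = kg·m²·s⁻³·A⁻¹
  (B) kg·m²·s⁻³·A⁻²
  (C) kg·m²·s⁻³·A⁻¹
  (D) [kg·m²·s⁻²·A⁻¹] · [s⁻¹] = kg·m²·s⁻³·A⁻¹
  (E) [kg·m²·s⁻³·A⁻²] · [A] = kg·m²·s⁻³·A⁻¹
All reduce to kg·m²·s⁻³·A⁻¹ except (B), which is kg·m²·s⁻³·A⁻².

(B)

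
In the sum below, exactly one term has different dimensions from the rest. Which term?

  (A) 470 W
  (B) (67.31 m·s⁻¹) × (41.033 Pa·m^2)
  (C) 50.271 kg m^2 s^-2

(C)

Expand each in SI base units:
  (A) W = J·s⁻¹ = kg·m²·s⁻³
  (B) [m·s⁻¹] · [kg·m·s⁻²] = kg·m²·s⁻³
  (C) kg·m²·s⁻²
All reduce to kg·m²·s⁻³ except (C), which is kg·m²·s⁻².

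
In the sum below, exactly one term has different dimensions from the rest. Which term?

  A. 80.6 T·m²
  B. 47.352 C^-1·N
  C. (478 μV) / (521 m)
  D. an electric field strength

Reduce each to base SI dimensions:
  A. T·m² = Wb·m⁻²·m² = kg·m²·s⁻²·A⁻¹
  B. N·C⁻¹ = kg·m·s⁻²·(s·A)⁻¹ = kg·m·s⁻³·A⁻¹
  C. [kg·m²·s⁻³·A⁻¹] / [m] = kg·m·s⁻³·A⁻¹
  D. [electric field strength] = kg·m·s⁻³·A⁻¹
All reduce to kg·m·s⁻³·A⁻¹ except A., which is kg·m²·s⁻²·A⁻¹.

A.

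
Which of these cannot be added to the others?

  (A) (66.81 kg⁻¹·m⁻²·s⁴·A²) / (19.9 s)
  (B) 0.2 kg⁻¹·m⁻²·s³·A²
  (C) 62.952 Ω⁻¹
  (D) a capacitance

(D)

Reduce each to base SI dimensions:
  (A) [kg⁻¹·m⁻²·s⁴·A²] / [s] = kg⁻¹·m⁻²·s³·A²
  (B) kg⁻¹·m⁻²·s³·A²
  (C) Ω⁻¹ = (V·A⁻¹)⁻¹ = kg⁻¹·m⁻²·s³·A²
  (D) [capacitance] = kg⁻¹·m⁻²·s⁴·A²
All reduce to kg⁻¹·m⁻²·s³·A² except (D), which is kg⁻¹·m⁻²·s⁴·A².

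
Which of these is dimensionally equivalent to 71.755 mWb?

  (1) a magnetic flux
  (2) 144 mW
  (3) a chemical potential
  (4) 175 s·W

(1)

Reference: Wb = V·s = kg·m²·s⁻²·A⁻¹.
Each option:
  (1) [magnetic flux] = kg·m²·s⁻²·A⁻¹  ← same
  (2) W = J·s⁻¹ = kg·m²·s⁻³
  (3) [chemical potential] = kg·m²·s⁻²·mol⁻¹
  (4) W·s = J·s⁻¹·s = kg·m²·s⁻²
Only (1) matches kg·m²·s⁻²·A⁻¹.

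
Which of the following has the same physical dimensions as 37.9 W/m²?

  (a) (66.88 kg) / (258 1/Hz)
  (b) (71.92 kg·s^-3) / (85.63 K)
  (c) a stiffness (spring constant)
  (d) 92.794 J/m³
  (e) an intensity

Reference: W·m⁻² = J·s⁻¹·m⁻² = kg·s⁻³.
Each option:
  (a) [kg] / [s] = kg·s⁻¹
  (b) [kg·s⁻³] / [K] = kg·s⁻³·K⁻¹
  (c) [stiffness (spring constant)] = kg·s⁻²
  (d) J·m⁻³ = N·m·m⁻³ = kg·m⁻¹·s⁻²
  (e) [intensity] = kg·s⁻³  ← same
Only (e) matches kg·s⁻³.

(e)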